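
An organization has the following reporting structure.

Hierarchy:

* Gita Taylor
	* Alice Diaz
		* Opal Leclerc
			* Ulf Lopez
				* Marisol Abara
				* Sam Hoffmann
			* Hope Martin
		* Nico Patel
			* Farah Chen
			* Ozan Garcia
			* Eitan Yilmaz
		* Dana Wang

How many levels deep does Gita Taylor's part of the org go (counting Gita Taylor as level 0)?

4

The longest chain under Gita Taylor runs Gita Taylor → Alice Diaz → Opal Leclerc → Ulf Lopez → Sam Hoffmann, which is 4 levels below Gita Taylor.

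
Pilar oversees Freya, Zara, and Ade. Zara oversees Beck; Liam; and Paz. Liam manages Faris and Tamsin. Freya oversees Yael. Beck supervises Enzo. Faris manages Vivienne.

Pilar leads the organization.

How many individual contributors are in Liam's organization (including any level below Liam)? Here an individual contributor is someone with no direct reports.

2

The people in Liam's organization with no one reporting to them are Tamsin, Vivienne. That is 2.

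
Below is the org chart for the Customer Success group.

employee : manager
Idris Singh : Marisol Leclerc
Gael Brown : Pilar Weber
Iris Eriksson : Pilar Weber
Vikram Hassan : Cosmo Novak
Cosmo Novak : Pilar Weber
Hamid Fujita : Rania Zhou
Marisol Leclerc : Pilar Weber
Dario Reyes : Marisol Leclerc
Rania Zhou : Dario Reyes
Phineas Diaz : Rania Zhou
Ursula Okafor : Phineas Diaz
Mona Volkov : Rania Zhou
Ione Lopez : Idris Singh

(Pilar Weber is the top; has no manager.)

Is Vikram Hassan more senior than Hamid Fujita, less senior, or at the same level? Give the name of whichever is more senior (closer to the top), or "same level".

Vikram Hassan

Vikram Hassan is 2 levels below Pilar Weber; Hamid Fujita is 4. Vikram Hassan is higher.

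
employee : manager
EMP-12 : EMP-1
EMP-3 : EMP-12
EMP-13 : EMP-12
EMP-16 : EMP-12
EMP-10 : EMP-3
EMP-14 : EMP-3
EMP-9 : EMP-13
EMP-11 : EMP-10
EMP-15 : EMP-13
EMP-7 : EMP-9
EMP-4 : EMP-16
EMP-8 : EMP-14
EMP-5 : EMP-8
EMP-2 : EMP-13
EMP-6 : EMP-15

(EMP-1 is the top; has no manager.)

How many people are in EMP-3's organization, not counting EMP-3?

5

EMP-3 directly manages EMP-10, EMP-14. Under EMP-10: EMP-11 (1). Under EMP-14: EMP-8, EMP-5 (2). So EMP-3's organization is 2 direct reports plus everyone under them: 2 + 3 = 5.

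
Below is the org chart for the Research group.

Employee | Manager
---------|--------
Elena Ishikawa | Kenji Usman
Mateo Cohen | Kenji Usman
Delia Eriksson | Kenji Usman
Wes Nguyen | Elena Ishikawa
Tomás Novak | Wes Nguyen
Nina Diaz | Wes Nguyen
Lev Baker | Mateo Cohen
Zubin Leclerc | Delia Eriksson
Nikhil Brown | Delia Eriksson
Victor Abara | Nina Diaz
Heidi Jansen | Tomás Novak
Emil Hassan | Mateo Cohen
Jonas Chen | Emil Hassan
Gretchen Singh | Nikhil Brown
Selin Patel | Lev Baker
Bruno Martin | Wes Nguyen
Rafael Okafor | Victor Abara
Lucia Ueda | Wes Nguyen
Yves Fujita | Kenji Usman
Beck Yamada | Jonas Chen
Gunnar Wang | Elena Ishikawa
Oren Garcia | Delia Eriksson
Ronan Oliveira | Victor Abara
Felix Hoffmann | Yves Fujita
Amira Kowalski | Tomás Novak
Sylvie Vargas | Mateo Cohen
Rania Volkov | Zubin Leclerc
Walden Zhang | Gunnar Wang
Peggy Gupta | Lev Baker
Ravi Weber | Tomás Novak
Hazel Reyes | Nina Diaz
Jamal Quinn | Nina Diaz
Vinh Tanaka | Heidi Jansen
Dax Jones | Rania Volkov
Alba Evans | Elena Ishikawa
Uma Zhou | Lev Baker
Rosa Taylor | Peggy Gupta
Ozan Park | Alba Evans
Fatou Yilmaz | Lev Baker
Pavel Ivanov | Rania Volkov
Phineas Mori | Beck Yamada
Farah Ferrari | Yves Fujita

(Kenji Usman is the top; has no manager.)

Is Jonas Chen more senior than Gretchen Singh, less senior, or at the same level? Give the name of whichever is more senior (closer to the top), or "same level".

same level

Both Jonas Chen and Gretchen Singh are 3 levels below Kenji Usman.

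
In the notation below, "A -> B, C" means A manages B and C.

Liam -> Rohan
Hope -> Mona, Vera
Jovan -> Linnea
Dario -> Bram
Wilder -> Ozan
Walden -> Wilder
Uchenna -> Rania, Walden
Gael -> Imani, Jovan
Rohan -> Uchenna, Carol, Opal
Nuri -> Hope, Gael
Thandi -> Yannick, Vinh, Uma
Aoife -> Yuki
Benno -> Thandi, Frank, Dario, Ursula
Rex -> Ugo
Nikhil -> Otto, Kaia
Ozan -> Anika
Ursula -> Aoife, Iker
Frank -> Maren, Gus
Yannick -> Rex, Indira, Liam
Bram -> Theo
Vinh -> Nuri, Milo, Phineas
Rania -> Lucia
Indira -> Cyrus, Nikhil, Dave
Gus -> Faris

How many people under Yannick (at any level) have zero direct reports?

The people in Yannick's organization with no one reporting to them are Opal, Carol, Anika, Lucia, Dave, Kaia, Otto, Cyrus, Ugo. That is 9.

9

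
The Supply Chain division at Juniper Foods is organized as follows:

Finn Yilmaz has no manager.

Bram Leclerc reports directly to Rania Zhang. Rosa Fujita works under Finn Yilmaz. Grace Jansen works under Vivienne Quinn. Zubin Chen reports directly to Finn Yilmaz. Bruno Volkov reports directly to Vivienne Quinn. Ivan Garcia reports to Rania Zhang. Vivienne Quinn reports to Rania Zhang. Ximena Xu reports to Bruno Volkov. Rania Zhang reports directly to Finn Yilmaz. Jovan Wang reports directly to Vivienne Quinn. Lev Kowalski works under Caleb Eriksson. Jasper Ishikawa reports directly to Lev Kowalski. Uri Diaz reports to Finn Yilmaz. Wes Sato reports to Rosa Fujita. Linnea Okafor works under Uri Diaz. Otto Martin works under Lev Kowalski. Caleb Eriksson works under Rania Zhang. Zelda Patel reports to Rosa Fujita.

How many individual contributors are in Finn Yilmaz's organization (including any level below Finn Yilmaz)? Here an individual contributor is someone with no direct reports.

The people in Finn Yilmaz's organization with no one reporting to them are Zubin Chen, Zelda Patel, Wes Sato, Linnea Okafor, Bram Leclerc, Otto Martin, Jasper Ishikawa, Ivan Garcia, Ximena Xu, Jovan Wang, Grace Jansen. That is 11.

11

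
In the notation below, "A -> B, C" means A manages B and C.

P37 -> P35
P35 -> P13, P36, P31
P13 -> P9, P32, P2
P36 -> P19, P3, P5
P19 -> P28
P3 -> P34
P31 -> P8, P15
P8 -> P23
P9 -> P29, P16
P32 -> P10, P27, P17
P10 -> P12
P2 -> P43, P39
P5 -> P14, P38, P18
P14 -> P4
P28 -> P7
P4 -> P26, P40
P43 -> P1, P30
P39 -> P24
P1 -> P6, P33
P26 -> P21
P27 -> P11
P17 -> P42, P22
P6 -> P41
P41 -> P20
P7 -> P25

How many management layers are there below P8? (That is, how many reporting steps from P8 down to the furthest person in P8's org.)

1

The longest chain under P8 runs P8 → P23, which is 1 level below P8.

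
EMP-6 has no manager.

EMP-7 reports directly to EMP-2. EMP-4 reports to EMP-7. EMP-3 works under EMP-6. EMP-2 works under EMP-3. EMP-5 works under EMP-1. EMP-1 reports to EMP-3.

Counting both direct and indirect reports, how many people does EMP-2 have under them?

2

EMP-2 directly manages EMP-7. Under EMP-7: EMP-4 (1). That's 2 in total.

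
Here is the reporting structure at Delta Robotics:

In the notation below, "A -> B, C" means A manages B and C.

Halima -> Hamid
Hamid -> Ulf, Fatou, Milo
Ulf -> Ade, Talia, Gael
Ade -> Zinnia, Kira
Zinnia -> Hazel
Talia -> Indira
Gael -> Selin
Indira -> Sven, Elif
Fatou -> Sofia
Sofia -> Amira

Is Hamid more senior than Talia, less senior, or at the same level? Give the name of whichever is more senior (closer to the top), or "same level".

Hamid is 1 level below Halima; Talia is 3. Hamid is higher.

Hamid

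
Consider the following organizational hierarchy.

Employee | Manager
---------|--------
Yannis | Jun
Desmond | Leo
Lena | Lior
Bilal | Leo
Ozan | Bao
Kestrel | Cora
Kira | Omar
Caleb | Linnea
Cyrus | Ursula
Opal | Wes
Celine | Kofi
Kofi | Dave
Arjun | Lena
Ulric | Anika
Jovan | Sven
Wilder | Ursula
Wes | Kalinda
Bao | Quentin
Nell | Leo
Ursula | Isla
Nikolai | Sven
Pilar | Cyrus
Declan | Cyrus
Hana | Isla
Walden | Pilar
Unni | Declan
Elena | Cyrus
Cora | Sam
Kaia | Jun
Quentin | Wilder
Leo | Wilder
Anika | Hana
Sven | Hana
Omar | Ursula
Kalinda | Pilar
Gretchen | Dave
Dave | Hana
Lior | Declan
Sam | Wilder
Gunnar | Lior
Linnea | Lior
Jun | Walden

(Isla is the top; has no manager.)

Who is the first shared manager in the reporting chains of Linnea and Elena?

Linnea's chain of managers is Lior, Declan, Cyrus, Ursula, Isla. Elena's chain of managers is Cyrus, Ursula, Isla. The first manager that appears in both chains is Cyrus.

Cyrus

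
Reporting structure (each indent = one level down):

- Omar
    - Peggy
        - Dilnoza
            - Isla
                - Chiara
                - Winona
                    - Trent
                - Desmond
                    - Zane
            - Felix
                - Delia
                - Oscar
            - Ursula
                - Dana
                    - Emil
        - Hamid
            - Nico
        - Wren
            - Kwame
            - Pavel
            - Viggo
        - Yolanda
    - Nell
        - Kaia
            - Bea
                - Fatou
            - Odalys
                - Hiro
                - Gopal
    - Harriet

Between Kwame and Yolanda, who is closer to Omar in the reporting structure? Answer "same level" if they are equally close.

Yolanda

Kwame is 3 levels below Omar; Yolanda is 2. Yolanda is higher.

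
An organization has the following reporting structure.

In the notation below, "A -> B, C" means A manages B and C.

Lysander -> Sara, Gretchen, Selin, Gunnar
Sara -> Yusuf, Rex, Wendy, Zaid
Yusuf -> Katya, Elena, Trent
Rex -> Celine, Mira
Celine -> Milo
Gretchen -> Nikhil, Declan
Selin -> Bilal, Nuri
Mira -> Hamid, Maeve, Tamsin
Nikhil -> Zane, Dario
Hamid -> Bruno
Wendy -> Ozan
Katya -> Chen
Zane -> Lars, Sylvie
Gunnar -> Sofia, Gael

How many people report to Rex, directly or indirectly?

7

Rex directly manages Celine, Mira. Under Celine: Milo (1). Under Mira: Tamsin, Maeve, Hamid, Bruno (4). So Rex's organization is 2 direct reports plus everyone under them: 2 + 5 = 7.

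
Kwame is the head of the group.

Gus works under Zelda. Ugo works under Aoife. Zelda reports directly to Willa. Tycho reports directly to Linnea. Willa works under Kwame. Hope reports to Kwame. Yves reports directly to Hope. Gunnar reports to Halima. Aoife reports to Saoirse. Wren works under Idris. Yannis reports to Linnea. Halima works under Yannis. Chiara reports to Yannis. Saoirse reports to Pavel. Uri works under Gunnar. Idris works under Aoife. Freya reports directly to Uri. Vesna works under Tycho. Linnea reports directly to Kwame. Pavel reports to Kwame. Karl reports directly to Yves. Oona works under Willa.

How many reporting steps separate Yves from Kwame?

2

Chain from Yves up to Kwame: Yves → Hope → Kwame. That is 2 steps up, so Yves is 2 levels below Kwame.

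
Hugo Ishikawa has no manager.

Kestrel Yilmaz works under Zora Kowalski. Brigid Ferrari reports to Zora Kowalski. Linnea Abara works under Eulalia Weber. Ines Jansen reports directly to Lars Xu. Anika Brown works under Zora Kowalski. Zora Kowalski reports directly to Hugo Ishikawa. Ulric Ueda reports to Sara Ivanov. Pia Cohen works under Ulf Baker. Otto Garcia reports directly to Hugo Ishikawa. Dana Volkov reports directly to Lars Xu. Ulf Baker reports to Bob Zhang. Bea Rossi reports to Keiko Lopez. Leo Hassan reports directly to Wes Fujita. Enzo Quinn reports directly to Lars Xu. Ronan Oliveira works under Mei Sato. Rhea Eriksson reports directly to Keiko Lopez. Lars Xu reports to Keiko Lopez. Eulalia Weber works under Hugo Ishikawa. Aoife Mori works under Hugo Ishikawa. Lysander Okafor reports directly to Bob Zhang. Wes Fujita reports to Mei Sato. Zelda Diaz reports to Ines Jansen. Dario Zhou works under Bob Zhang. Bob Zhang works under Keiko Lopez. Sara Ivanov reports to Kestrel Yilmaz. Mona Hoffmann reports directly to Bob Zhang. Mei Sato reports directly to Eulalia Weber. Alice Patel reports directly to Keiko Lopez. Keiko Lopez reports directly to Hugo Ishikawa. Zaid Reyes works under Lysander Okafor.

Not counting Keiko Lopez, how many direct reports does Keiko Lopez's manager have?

4

Keiko Lopez reports to Hugo Ishikawa. Hugo Ishikawa's other direct reports are Eulalia Weber, Zora Kowalski, Aoife Mori, Otto Garcia — 4 peers.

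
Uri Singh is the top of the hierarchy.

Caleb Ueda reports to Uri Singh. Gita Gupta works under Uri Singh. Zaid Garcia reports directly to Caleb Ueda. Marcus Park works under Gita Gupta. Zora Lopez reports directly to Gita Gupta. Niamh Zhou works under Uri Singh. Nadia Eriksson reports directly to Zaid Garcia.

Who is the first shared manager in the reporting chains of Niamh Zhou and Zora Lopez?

Uri Singh

Niamh Zhou's chain of managers is Uri Singh. Zora Lopez's chain of managers is Gita Gupta, Uri Singh. The first manager that appears in both chains is Uri Singh.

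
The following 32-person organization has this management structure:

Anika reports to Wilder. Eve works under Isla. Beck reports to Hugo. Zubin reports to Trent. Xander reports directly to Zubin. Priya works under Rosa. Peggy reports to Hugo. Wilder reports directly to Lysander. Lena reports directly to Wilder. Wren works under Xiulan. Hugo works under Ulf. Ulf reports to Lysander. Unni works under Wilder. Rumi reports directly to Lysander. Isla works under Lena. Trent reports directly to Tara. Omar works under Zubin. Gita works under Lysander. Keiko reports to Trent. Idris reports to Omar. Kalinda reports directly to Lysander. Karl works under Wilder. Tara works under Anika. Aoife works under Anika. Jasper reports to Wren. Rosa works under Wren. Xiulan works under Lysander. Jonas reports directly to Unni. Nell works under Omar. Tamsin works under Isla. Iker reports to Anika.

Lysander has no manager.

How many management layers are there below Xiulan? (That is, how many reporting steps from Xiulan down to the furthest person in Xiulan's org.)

3

The longest chain under Xiulan runs Xiulan → Wren → Rosa → Priya, which is 3 levels below Xiulan.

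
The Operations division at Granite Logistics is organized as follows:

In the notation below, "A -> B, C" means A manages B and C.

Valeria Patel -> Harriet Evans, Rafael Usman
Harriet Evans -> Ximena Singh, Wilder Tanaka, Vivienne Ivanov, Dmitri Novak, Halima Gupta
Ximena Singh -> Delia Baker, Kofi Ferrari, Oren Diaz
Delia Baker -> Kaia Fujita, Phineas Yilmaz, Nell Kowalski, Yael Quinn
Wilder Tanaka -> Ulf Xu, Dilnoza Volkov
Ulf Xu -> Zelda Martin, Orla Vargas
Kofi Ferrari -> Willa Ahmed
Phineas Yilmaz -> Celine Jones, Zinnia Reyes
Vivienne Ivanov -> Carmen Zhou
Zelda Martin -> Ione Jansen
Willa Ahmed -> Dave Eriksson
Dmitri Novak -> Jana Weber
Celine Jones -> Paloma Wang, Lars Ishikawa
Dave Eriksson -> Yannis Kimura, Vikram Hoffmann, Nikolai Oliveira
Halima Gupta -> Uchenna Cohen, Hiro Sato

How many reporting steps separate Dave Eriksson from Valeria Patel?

Chain from Dave Eriksson up to Valeria Patel: Dave Eriksson → Willa Ahmed → Kofi Ferrari → Ximena Singh → Harriet Evans → Valeria Patel. That is 5 steps up, so Dave Eriksson is 5 levels below Valeria Patel.

5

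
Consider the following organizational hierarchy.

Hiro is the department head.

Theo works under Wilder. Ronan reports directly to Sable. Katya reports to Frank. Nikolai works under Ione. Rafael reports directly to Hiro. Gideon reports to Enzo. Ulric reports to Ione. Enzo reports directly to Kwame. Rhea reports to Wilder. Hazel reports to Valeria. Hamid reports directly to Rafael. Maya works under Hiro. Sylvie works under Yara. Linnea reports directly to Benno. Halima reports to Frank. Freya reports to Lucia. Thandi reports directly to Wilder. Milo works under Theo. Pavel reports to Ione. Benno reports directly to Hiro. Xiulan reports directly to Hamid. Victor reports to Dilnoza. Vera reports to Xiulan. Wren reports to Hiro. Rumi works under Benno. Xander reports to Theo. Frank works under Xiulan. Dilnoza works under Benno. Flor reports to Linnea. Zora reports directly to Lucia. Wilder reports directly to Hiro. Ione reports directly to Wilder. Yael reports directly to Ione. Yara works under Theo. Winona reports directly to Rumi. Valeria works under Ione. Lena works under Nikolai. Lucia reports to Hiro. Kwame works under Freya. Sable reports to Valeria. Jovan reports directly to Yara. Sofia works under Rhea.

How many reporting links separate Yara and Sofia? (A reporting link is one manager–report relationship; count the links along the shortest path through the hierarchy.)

4

Yara is 2 levels below Wilder, and Sofia is 2 levels below Wilder (their lowest common manager). The shortest path runs up from Yara to Wilder and back down to Sofia: 2 + 2 = 4 links.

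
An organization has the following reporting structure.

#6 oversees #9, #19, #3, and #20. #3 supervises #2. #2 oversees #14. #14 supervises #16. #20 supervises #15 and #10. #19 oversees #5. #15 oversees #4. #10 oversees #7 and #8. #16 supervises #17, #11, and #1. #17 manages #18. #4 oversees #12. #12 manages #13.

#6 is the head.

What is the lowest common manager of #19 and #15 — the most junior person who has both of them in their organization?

#6

#19's chain of managers is #6. #15's chain of managers is #20, #6. The first manager that appears in both chains is #6.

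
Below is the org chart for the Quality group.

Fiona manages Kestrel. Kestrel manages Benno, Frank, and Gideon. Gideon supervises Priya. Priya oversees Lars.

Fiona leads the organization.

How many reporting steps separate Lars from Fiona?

Chain from Lars up to Fiona: Lars → Priya → Gideon → Kestrel → Fiona. That is 4 steps up, so Lars is 4 levels below Fiona.

4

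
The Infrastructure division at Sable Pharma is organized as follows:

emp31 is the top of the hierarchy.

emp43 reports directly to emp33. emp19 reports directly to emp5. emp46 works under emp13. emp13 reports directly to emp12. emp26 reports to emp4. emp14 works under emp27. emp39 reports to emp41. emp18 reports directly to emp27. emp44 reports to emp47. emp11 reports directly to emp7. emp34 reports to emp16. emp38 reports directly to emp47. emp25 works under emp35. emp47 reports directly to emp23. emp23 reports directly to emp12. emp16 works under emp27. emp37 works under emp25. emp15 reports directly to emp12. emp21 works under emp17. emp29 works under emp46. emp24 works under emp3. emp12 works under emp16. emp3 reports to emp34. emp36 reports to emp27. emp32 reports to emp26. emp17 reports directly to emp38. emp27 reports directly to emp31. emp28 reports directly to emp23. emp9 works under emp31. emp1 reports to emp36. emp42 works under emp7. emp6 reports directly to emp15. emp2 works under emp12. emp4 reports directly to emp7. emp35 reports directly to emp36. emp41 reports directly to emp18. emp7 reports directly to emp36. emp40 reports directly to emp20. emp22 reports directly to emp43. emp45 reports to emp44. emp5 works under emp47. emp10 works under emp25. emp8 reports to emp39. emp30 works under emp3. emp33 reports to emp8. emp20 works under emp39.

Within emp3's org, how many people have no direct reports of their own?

2

The people in emp3's organization with no one reporting to them are emp30, emp24. That is 2.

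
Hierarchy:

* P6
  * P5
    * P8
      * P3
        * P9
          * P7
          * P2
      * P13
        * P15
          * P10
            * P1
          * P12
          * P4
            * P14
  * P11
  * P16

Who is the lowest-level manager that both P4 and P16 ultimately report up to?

P4's chain of managers is P15, P13, P8, P5, P6. P16's chain of managers is P6. The first manager that appears in both chains is P6.

P6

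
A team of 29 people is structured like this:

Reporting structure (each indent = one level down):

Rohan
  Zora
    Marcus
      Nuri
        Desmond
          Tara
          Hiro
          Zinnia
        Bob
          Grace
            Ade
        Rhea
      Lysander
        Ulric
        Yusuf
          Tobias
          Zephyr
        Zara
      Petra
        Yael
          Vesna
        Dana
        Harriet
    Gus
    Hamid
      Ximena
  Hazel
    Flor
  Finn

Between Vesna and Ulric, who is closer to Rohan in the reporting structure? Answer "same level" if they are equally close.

Ulric

Vesna is 5 levels below Rohan; Ulric is 4. Ulric is higher.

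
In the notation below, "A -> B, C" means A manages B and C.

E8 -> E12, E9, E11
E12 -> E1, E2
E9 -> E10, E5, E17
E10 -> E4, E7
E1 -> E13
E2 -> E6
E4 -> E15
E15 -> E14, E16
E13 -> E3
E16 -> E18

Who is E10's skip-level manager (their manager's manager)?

E8

E10 reports to E9, and E9 reports to E8. So E10's skip-level manager is E8.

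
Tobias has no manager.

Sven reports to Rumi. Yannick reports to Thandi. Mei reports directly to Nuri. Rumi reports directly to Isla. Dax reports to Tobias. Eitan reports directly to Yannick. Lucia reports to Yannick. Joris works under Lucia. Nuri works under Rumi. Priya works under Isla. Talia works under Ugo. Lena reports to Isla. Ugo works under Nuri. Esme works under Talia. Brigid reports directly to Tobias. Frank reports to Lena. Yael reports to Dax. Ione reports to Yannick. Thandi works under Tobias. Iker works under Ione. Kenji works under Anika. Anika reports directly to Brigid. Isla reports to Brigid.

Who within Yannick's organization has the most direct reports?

Yannick

Direct-report counts within Yannick's organization: Yannick has 3; Lucia has 1; Ione has 1. The largest is 3, held by Yannick.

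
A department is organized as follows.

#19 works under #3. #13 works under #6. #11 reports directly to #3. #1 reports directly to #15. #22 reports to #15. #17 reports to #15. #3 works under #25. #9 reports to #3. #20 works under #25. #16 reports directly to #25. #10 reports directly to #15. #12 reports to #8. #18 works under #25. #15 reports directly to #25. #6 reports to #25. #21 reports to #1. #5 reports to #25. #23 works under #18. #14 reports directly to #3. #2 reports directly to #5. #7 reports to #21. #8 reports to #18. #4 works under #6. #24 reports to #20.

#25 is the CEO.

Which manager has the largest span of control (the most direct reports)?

Direct-report counts: #25 has 7; #18 has 2; #8 has 1; #5 has 1; #20 has 1; #15 has 4; #1 has 1; #21 has 1; #3 has 4; #6 has 2. The largest is 7, held by #25.

#25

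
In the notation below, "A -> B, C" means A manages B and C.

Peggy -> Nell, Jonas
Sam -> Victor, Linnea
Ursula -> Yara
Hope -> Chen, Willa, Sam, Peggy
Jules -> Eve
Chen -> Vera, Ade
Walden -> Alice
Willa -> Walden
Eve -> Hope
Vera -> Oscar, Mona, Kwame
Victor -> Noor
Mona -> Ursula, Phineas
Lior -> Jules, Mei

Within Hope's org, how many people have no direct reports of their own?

10

The people in Hope's organization with no one reporting to them are Jonas, Nell, Linnea, Noor, Alice, Ade, Kwame, Phineas, Yara, Oscar. That is 10.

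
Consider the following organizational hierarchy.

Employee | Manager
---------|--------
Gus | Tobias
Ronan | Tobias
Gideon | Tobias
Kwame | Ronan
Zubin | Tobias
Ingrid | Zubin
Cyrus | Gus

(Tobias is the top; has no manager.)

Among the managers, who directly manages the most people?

Tobias

Direct-report counts: Tobias has 4; Zubin has 1; Ronan has 1; Gus has 1. The largest is 4, held by Tobias.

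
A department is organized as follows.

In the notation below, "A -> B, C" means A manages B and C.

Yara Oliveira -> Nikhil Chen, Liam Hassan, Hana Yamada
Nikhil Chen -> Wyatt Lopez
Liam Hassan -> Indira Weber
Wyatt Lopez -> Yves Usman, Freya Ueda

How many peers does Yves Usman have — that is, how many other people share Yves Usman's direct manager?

1

Yves Usman reports to Wyatt Lopez. Wyatt Lopez's other direct reports are Freya Ueda — 1 peer.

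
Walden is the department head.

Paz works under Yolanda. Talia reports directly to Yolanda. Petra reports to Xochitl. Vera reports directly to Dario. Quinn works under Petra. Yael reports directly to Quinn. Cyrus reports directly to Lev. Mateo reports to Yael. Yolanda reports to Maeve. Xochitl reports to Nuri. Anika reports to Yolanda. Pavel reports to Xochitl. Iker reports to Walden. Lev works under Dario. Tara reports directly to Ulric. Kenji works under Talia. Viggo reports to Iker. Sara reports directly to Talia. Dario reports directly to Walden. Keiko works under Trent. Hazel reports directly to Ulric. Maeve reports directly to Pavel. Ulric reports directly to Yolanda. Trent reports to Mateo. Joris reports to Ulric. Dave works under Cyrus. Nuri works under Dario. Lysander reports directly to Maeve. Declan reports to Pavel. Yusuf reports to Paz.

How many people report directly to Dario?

Dario directly manages Nuri, Lev, Vera. That is 3 direct reports.

3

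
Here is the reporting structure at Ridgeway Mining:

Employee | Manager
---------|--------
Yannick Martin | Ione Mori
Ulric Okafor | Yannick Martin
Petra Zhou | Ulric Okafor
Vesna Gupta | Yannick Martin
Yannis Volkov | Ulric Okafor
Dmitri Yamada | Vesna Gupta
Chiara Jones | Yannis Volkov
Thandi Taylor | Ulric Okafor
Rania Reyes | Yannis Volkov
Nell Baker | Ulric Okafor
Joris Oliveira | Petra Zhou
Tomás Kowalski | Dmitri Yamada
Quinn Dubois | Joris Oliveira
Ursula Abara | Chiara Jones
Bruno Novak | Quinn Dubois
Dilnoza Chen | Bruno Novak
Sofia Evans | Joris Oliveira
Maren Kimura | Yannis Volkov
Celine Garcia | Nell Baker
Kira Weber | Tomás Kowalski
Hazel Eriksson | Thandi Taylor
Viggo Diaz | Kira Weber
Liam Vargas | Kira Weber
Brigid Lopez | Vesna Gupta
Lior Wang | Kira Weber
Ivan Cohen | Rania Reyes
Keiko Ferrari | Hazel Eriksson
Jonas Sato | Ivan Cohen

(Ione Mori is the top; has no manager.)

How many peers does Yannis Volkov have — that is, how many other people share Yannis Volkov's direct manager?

3

Yannis Volkov reports to Ulric Okafor. Ulric Okafor's other direct reports are Petra Zhou, Thandi Taylor, Nell Baker — 3 peers.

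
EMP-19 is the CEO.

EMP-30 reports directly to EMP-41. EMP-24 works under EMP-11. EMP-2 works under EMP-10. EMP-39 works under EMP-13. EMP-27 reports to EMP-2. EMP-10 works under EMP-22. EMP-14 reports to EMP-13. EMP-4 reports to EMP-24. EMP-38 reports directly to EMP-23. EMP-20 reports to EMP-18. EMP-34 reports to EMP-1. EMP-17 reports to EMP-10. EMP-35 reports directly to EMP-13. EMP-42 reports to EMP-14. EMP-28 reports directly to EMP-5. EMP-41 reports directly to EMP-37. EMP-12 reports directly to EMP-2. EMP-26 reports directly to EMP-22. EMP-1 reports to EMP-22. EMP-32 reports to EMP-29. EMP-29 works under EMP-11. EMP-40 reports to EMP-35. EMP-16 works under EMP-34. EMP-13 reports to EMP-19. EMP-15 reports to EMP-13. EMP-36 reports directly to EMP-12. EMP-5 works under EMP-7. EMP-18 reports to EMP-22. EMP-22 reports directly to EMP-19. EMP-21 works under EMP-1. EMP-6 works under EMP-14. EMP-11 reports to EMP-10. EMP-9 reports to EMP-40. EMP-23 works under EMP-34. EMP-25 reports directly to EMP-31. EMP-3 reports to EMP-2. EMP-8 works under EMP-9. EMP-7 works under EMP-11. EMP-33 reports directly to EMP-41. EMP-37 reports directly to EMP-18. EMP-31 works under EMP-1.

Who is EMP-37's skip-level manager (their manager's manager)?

EMP-22

EMP-37 reports to EMP-18, and EMP-18 reports to EMP-22. So EMP-37's skip-level manager is EMP-22.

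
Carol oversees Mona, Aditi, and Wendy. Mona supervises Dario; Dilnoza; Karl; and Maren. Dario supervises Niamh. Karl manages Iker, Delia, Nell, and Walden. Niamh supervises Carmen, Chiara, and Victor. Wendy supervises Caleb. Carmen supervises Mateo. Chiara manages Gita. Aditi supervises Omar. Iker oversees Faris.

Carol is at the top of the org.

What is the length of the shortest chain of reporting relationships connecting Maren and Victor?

4

Maren is 1 level below Mona, and Victor is 3 levels below Mona (their lowest common manager). The shortest path runs up from Maren to Mona and back down to Victor: 1 + 3 = 4 links.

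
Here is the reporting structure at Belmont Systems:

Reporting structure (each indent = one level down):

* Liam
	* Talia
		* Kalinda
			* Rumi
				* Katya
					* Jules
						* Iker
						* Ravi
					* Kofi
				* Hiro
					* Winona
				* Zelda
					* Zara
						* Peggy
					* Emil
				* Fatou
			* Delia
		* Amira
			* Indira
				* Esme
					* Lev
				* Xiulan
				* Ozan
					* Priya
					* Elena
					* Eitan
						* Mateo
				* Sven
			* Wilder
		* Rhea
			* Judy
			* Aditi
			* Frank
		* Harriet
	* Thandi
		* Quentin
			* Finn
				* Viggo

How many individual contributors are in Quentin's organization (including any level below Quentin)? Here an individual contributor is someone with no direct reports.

The only person in Quentin's organization with no one reporting to them is Viggo. That is 1.

1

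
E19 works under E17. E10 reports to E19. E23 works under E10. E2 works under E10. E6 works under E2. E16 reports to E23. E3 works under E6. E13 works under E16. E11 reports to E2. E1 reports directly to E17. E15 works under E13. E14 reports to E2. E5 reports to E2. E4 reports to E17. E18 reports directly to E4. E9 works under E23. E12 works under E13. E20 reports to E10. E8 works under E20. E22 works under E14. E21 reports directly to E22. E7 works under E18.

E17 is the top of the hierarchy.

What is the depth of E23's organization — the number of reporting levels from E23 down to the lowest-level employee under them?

The longest chain under E23 runs E23 → E16 → E13 → E12, which is 3 levels below E23.

3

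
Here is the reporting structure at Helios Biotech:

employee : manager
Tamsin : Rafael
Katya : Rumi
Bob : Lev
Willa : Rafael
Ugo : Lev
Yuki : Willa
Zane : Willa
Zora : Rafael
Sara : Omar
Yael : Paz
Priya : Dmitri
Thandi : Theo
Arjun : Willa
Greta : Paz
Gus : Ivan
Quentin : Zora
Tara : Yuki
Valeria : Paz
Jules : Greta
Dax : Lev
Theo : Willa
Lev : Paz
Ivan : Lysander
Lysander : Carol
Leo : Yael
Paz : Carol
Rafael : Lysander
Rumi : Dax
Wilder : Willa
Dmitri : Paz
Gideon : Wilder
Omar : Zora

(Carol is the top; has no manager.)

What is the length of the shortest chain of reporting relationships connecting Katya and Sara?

10

Katya is 5 levels below Carol, and Sara is 5 levels below Carol (their lowest common manager). The shortest path runs up from Katya to Carol and back down to Sara: 5 + 5 = 10 links.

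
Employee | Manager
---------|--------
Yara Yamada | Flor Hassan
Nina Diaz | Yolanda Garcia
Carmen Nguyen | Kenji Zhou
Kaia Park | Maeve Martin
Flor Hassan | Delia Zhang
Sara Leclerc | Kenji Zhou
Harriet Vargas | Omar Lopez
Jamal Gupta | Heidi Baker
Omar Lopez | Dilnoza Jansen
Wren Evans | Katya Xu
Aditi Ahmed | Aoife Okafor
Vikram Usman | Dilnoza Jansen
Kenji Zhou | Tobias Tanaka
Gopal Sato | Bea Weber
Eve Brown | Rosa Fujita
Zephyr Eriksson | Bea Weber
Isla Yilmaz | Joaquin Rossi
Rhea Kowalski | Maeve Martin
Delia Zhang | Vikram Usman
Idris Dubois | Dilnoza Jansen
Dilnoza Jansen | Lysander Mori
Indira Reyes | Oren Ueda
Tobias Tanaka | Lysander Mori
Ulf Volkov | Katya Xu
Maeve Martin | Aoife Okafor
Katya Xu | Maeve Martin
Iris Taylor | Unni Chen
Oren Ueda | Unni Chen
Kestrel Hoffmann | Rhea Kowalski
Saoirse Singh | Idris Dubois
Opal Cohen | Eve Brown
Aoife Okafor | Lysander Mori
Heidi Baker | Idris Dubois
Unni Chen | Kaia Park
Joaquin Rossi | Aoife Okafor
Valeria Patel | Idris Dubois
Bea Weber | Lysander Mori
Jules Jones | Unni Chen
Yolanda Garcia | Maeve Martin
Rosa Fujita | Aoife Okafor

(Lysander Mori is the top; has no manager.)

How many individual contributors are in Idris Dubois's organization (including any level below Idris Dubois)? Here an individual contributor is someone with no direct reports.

3

The people in Idris Dubois's organization with no one reporting to them are Saoirse Singh, Jamal Gupta, Valeria Patel. That is 3.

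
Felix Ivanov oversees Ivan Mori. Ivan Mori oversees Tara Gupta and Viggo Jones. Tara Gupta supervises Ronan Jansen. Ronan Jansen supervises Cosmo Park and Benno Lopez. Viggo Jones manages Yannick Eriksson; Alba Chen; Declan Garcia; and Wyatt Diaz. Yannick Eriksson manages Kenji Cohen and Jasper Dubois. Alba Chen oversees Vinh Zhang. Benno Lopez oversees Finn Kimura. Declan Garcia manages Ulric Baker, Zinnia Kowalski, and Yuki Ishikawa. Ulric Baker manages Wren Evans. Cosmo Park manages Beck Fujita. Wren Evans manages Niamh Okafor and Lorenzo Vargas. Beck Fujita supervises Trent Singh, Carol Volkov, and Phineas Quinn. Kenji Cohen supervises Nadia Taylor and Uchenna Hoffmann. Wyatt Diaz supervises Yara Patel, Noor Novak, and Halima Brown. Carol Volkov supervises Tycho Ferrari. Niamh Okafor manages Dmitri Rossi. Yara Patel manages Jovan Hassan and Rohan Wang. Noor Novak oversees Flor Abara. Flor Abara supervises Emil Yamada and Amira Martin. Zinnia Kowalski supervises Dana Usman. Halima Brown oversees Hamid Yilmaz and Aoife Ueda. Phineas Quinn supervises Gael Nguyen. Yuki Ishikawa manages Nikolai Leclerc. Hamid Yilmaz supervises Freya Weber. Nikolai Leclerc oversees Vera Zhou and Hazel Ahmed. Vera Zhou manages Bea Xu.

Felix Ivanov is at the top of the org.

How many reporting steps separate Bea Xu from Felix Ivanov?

7

Chain from Bea Xu up to Felix Ivanov: Bea Xu → Vera Zhou → Nikolai Leclerc → Yuki Ishikawa → Declan Garcia → Viggo Jones → Ivan Mori → Felix Ivanov. That is 7 steps up, so Bea Xu is 7 levels below Felix Ivanov.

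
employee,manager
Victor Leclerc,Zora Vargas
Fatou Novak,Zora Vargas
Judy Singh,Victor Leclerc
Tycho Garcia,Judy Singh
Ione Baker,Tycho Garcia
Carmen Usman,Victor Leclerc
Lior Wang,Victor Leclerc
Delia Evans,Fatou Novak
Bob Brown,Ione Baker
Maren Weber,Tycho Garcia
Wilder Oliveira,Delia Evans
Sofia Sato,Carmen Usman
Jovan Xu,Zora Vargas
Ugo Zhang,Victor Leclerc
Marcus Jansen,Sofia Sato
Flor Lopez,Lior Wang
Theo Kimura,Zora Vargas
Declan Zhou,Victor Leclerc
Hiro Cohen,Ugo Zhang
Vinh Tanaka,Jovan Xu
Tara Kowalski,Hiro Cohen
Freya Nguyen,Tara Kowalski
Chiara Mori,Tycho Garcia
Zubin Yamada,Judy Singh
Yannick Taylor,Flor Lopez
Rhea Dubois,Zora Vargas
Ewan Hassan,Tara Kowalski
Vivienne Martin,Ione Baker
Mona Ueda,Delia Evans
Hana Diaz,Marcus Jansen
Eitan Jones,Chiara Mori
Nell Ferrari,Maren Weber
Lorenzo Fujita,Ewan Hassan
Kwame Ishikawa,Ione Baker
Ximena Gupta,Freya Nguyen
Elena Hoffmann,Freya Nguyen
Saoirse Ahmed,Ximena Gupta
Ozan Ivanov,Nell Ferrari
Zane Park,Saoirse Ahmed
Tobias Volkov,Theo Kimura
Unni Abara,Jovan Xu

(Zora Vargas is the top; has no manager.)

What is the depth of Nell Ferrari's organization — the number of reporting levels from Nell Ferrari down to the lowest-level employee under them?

1

The longest chain under Nell Ferrari runs Nell Ferrari → Ozan Ivanov, which is 1 level below Nell Ferrari.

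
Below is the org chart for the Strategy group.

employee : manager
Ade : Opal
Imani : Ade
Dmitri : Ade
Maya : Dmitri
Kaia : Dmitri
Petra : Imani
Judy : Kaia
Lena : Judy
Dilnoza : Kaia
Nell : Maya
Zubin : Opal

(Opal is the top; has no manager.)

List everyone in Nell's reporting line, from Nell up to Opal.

Nell reports to Maya. Maya reports to Dmitri. Dmitri reports to Ade. Ade reports to Opal. Opal is at the top.

Nell -> Maya -> Dmitri -> Ade -> Opal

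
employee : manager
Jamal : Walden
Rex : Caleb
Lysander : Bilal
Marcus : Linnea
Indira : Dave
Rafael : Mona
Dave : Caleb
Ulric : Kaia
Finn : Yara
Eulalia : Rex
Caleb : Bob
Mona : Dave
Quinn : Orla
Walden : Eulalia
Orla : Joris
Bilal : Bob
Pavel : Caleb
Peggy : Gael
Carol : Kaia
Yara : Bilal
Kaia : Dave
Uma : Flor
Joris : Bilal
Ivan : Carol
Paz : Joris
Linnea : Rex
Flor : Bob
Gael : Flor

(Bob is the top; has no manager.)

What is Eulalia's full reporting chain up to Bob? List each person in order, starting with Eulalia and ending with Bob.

Eulalia -> Rex -> Caleb -> Bob

Eulalia reports to Rex. Rex reports to Caleb. Caleb reports to Bob. Bob is at the top.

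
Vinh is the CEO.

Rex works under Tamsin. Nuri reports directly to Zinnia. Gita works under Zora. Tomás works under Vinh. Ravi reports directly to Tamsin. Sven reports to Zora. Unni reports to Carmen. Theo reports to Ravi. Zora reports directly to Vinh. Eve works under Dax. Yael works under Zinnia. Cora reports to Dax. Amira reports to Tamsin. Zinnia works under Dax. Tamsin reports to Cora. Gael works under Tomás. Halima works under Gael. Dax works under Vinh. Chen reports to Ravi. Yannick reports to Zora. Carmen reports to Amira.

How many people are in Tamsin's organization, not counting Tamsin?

7

Tamsin directly manages Amira, Ravi, Rex. Under Amira: Carmen, Unni (2). Under Ravi: Chen, Theo (2). Rex has no reports. So Tamsin's organization is 3 direct reports plus everyone under them: 3 + 3 + 1 = 7.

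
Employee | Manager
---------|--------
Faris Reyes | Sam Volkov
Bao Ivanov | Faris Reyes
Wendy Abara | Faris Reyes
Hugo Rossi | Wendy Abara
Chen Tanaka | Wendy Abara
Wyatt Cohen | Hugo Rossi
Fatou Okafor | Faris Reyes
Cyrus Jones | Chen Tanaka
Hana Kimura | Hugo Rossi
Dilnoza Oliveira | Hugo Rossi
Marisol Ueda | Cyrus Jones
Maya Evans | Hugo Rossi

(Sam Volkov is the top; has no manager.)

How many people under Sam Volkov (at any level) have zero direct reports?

The people in Sam Volkov's organization with no one reporting to them are Fatou Okafor, Marisol Ueda, Maya Evans, Dilnoza Oliveira, Hana Kimura, Wyatt Cohen, Bao Ivanov. That is 7.

7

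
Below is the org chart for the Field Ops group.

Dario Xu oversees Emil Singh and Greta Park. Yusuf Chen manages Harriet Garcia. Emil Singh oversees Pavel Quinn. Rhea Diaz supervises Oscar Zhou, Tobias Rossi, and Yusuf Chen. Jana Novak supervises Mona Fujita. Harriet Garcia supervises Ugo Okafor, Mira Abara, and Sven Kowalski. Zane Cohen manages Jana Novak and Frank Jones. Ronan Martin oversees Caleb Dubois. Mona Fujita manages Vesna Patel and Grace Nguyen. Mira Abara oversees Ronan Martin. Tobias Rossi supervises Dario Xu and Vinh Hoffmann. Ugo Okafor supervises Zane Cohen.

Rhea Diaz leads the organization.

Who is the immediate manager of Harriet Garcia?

Harriet Garcia reports directly to Yusuf Chen.

Yusuf Chen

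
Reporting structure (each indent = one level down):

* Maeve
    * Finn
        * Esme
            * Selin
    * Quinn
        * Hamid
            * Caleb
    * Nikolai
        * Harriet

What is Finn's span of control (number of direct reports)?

1

Finn directly manages Esme. That is 1 direct report.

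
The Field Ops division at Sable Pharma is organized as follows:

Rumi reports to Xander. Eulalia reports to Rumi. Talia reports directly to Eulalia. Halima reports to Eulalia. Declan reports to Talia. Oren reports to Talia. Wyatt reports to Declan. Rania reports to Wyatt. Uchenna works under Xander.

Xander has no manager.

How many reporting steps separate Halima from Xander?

Chain from Halima up to Xander: Halima → Eulalia → Rumi → Xander. That is 3 steps up, so Halima is 3 levels below Xander.

3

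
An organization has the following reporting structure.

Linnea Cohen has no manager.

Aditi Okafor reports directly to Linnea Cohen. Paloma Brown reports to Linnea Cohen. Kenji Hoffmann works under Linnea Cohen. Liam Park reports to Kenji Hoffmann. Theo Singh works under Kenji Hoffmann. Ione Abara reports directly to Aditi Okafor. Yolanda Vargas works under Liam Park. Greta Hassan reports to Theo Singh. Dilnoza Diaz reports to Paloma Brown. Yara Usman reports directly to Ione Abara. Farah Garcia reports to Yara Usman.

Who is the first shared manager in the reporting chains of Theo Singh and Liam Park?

Theo Singh's chain of managers is Kenji Hoffmann, Linnea Cohen. Liam Park's chain of managers is Kenji Hoffmann, Linnea Cohen. The first manager that appears in both chains is Kenji Hoffmann.

Kenji Hoffmann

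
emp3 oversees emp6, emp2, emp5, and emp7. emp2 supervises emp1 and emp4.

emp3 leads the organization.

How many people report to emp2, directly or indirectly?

emp2 directly manages emp1, emp4. emp1 has no reports. emp4 has no reports. So emp2's organization is 2 direct reports plus everyone under them: 1 + 1 = 2.

2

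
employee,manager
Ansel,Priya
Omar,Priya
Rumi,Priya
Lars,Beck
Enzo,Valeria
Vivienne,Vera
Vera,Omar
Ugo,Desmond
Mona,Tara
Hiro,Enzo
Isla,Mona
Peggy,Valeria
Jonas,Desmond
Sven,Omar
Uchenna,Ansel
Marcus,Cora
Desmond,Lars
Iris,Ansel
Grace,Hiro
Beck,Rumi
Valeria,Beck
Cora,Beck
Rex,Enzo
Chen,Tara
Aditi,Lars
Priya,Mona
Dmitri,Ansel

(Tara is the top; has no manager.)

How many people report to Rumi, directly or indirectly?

Rumi directly manages Beck. Under Beck: Cora, Marcus, Lars, Aditi, Desmond, Jonas, Ugo, Valeria, Enzo, Rex, Hiro, Grace, Peggy (13). That's 14 in total.

14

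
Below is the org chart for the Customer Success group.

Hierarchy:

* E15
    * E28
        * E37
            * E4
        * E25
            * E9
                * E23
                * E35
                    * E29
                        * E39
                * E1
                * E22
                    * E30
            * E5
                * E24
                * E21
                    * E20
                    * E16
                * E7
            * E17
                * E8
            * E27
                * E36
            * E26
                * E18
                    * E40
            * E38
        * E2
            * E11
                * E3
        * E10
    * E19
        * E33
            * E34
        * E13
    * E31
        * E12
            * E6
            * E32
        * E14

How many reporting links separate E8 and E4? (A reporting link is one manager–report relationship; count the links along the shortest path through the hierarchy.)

E8 is 3 levels below E28, and E4 is 2 levels below E28 (their lowest common manager). The shortest path runs up from E8 to E28 and back down to E4: 3 + 2 = 5 links.

5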